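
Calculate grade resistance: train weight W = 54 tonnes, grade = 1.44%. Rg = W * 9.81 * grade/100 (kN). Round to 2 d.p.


Rg = W * 9.81 * grade / 100
Rg = 54 * 9.81 * 1.44 / 100
Rg = 529.74 * 0.0144
Rg = 7.63 kN

7.63


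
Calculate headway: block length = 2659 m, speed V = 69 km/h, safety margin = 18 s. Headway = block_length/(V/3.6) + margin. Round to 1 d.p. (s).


V = 69 / 3.6 = 19.1667 m/s
Block traversal time = 2659 / 19.1667 = 138.7304 s
Headway = 138.7304 + 18
Headway = 156.7 s

156.7


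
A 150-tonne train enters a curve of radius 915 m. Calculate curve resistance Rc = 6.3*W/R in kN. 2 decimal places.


Rc = 6.3 * W / R
Rc = 6.3 * 150 / 915
Rc = 945.0 / 915
Rc = 1.03 kN

1.03


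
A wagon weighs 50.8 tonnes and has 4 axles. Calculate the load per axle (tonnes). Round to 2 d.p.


Load per axle = total weight / number of axles
Load = 50.8 / 4
Load = 12.70 tonnes

12.70


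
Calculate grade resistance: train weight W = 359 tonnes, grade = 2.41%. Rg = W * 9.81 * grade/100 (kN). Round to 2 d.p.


Rg = W * 9.81 * grade / 100
Rg = 359 * 9.81 * 2.41 / 100
Rg = 3521.79 * 0.0241
Rg = 84.88 kN

84.88


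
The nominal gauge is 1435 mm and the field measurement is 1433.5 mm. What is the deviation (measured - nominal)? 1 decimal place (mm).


Deviation = measured - nominal
Deviation = 1433.5 - 1435
Deviation = -1.5 mm

-1.5


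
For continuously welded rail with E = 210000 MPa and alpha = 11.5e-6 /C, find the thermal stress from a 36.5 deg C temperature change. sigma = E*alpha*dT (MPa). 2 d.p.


sigma = E * alpha * dT
sigma = 210000 * 11.5e-6 * 36.5
sigma = 2.415 * 36.5
sigma = 88.15 MPa

88.15


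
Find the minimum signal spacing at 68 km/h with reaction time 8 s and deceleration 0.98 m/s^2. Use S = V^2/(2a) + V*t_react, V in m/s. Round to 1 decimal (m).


V = 68 / 3.6 = 18.8889 m/s
Braking distance = 18.8889^2 / (2*0.98) = 182.0358 m
Sighting distance = 18.8889 * 8 = 151.1111 m
S = 182.0358 + 151.1111 = 333.1 m

333.1


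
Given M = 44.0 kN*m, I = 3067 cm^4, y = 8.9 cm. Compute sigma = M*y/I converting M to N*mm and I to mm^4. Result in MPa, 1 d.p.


Convert units:
M = 44.0 kN*m = 44000000 N*mm
y = 8.9 cm = 89 mm
I = 3067 cm^4 = 30670000 mm^4
sigma = 44000000 * 89 / 30670000
sigma = 127.7 MPa

127.7


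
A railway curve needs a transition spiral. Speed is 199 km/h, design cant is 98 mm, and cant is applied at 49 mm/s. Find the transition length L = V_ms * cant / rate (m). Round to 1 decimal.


Convert speed: V = 199 / 3.6 = 55.2778 m/s
L = 55.2778 * 98 / 49
L = 5417.2222 / 49
L = 110.6 m

110.6


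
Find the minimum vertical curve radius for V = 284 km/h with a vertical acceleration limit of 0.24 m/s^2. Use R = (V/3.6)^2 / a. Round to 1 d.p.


Convert speed: V = 284 / 3.6 = 78.8889 m/s
V^2 = 6223.4568 m^2/s^2
R_v = 6223.4568 / 0.24
R_v = 25931.1 m

25931.1


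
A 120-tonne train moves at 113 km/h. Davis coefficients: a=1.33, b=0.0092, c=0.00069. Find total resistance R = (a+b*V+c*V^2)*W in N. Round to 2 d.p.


b*V = 0.0092 * 113 = 1.0396
c*V^2 = 0.00069 * 12769 = 8.81061
R_per_t = 1.33 + 1.0396 + 8.81061 = 11.18021 N/t
R_total = 11.18021 * 120 = 1341.63 N

1341.63


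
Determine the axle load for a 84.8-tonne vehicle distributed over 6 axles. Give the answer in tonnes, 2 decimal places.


Load per axle = total weight / number of axles
Load = 84.8 / 6
Load = 14.13 tonnes

14.13


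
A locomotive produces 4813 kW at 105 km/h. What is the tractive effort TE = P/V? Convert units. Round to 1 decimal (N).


Convert: P = 4813 kW = 4813000 W
V = 105 / 3.6 = 29.1667 m/s
TE = 4813000 / 29.1667
TE = 165017.1 N

165017.1


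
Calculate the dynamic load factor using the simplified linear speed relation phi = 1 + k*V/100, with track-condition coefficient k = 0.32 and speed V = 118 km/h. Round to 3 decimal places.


phi = 1 + k * V / 100
phi = 1 + 0.32 * 118 / 100
phi = 1 + 0.3776
phi = 1.378

1.378


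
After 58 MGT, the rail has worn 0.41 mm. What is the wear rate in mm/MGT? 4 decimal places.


Wear rate = total wear / cumulative tonnage
Rate = 0.41 / 58
Rate = 0.0071 mm/MGT

0.0071


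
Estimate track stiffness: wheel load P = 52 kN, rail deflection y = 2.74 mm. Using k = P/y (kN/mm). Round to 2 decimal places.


Track stiffness k = P / y
k = 52 / 2.74
k = 18.98 kN/mm

18.98


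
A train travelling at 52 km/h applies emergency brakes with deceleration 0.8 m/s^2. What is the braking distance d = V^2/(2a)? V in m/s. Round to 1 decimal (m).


Convert speed: V = 52 / 3.6 = 14.4444 m/s
V^2 = 208.642
d = 208.642 / (2 * 0.8)
d = 208.642 / 1.6
d = 130.4 m

130.4


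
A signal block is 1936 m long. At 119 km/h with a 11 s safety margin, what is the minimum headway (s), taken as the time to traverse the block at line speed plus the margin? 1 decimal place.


V = 119 / 3.6 = 33.0556 m/s
Block traversal time = 1936 / 33.0556 = 58.5681 s
Headway = 58.5681 + 11
Headway = 69.6 s

69.6


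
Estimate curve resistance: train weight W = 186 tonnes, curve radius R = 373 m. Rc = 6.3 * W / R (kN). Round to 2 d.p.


Rc = 6.3 * W / R
Rc = 6.3 * 186 / 373
Rc = 1171.8 / 373
Rc = 3.14 kN

3.14


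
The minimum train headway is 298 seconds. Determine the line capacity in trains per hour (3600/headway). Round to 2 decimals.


Capacity = 3600 / headway
Capacity = 3600 / 298
Capacity = 12.08 trains/hour

12.08


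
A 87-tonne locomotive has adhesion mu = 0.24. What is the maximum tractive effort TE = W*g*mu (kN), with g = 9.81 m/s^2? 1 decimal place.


TE_max = W * g * mu
TE_max = 87 * 9.81 * 0.24
TE_max = 853.47 * 0.24
TE_max = 204.8 kN

204.8


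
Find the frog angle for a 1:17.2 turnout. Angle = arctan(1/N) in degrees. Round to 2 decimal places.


1/N = 1/17.2 = 0.05814
angle = arctan(0.05814) = 0.058074 rad
angle = 0.058074 * 180/pi = 3.33 degrees

3.33


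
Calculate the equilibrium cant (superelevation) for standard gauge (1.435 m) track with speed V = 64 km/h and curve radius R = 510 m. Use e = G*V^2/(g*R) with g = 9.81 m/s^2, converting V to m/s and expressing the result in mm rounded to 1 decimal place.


Convert speed: V = 64 / 3.6 = 17.7778 m/s
Apply formula: e = 1.435 * 17.7778^2 / (9.81 * 510)
e = 1.435 * 316.0494 / 5003.1
e = 0.09065 m = 90.6 mm

90.6


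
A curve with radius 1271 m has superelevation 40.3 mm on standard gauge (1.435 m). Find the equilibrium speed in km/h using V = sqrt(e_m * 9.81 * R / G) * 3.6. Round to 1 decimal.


Convert cant: e = 40.3 mm = 0.0403 m
V_ms = sqrt(0.0403 * 9.81 * 1271 / 1.435)
V_ms = sqrt(350.160943) = 18.7126 m/s
V = 18.7126 * 3.6 = 67.4 km/h

67.4


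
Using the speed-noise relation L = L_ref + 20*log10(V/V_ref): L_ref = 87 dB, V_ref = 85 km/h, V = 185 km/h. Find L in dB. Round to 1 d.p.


V/V_ref = 185 / 85 = 2.176471
log10(2.176471) = 0.337753
20 * 0.337753 = 6.7551
L = 87 + 6.7551 = 93.8 dB

93.8


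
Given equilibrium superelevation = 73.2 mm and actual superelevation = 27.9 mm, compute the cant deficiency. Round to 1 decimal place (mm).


Cant deficiency = equilibrium cant - actual cant
CD = 73.2 - 27.9
CD = 45.3 mm

45.3


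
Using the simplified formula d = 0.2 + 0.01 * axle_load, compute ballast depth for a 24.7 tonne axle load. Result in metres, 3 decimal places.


d = 0.2 + 0.01 * 24.7
d = 0.2 + 0.247
d = 0.447 m

0.447


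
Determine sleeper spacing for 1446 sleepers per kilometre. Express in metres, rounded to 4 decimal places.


Spacing = 1000 m / number of sleepers
Spacing = 1000 / 1446
Spacing = 0.6916 m

0.6916


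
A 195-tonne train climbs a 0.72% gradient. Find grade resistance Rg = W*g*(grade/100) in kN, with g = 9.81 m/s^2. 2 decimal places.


Rg = W * 9.81 * grade / 100
Rg = 195 * 9.81 * 0.72 / 100
Rg = 1912.95 * 0.0072
Rg = 13.77 kN

13.77


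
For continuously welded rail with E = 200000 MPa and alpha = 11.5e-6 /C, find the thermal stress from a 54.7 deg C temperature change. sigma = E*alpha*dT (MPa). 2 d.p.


sigma = E * alpha * dT
sigma = 200000 * 11.5e-6 * 54.7
sigma = 2.3 * 54.7
sigma = 125.81 MPa

125.81


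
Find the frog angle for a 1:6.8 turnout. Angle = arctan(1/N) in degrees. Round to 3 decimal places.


1/N = 1/6.8 = 0.147059
angle = arctan(0.147059) = 0.146012 rad
angle = 0.146012 * 180/pi = 8.366 degrees

8.366


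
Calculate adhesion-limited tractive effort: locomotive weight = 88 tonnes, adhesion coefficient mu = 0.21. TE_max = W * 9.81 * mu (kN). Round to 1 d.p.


TE_max = W * g * mu
TE_max = 88 * 9.81 * 0.21
TE_max = 863.28 * 0.21
TE_max = 181.3 kN

181.3


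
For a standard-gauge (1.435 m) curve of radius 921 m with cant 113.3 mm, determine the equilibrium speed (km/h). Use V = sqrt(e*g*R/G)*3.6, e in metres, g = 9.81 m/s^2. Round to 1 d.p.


Convert cant: e = 113.3 mm = 0.1133 m
V_ms = sqrt(0.1133 * 9.81 * 921 / 1.435)
V_ms = sqrt(713.356539) = 26.7087 m/s
V = 26.7087 * 3.6 = 96.2 km/h

96.2


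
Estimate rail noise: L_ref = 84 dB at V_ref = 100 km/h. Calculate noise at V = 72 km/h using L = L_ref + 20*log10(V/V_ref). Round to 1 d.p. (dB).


V/V_ref = 72 / 100 = 0.72
log10(0.72) = -0.142668
20 * -0.142668 = -2.8534
L = 84 + -2.8534 = 81.1 dB

81.1


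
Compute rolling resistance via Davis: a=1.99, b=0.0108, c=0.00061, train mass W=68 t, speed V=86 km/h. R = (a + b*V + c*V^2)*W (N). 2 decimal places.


b*V = 0.0108 * 86 = 0.9288
c*V^2 = 0.00061 * 7396 = 4.51156
R_per_t = 1.99 + 0.9288 + 4.51156 = 7.43036 N/t
R_total = 7.43036 * 68 = 505.26 N

505.26


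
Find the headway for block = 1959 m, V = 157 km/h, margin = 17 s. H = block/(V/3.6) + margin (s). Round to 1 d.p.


V = 157 / 3.6 = 43.6111 m/s
Block traversal time = 1959 / 43.6111 = 44.9197 s
Headway = 44.9197 + 17
Headway = 61.9 s

61.9


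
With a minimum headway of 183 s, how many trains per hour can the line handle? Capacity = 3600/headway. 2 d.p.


Capacity = 3600 / headway
Capacity = 3600 / 183
Capacity = 19.67 trains/hour

19.67


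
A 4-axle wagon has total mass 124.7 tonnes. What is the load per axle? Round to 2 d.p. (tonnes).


Load per axle = total weight / number of axles
Load = 124.7 / 4
Load = 31.18 tonnes

31.18


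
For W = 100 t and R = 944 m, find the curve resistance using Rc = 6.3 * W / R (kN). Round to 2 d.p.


Rc = 6.3 * W / R
Rc = 6.3 * 100 / 944
Rc = 630.0 / 944
Rc = 0.67 kN

0.67


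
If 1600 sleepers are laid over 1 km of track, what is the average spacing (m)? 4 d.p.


Spacing = 1000 m / number of sleepers
Spacing = 1000 / 1600
Spacing = 0.6250 m

0.6250


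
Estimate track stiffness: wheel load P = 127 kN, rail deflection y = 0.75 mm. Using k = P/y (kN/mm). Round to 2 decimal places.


Track stiffness k = P / y
k = 127 / 0.75
k = 169.33 kN/mm

169.33


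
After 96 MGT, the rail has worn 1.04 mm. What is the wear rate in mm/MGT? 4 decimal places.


Wear rate = total wear / cumulative tonnage
Rate = 1.04 / 96
Rate = 0.0108 mm/MGT

0.0108


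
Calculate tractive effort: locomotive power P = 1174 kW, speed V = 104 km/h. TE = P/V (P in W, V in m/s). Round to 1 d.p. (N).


Convert: P = 1174 kW = 1174000 W
V = 104 / 3.6 = 28.8889 m/s
TE = 1174000 / 28.8889
TE = 40638.5 N

40638.5


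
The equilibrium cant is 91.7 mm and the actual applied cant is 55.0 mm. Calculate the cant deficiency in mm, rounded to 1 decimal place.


Cant deficiency = equilibrium cant - actual cant
CD = 91.7 - 55.0
CD = 36.7 mm

36.7


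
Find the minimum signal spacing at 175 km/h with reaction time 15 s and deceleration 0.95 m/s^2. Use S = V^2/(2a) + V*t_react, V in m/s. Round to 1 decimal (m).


V = 175 / 3.6 = 48.6111 m/s
Braking distance = 48.6111^2 / (2*0.95) = 1243.7053 m
Sighting distance = 48.6111 * 15 = 729.1667 m
S = 1243.7053 + 729.1667 = 1972.9 m

1972.9


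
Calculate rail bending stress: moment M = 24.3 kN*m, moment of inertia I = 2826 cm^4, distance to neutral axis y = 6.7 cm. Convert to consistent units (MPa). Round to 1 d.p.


Convert units:
M = 24.3 kN*m = 24300000 N*mm
y = 6.7 cm = 67 mm
I = 2826 cm^4 = 28260000 mm^4
sigma = 24300000 * 67 / 28260000
sigma = 57.6 MPa

57.6


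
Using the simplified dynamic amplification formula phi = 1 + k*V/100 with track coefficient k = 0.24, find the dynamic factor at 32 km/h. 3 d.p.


phi = 1 + k * V / 100
phi = 1 + 0.24 * 32 / 100
phi = 1 + 0.0768
phi = 1.077

1.077


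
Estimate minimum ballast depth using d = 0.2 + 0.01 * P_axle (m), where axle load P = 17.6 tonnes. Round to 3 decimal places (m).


d = 0.2 + 0.01 * 17.6
d = 0.2 + 0.176
d = 0.376 m

0.376


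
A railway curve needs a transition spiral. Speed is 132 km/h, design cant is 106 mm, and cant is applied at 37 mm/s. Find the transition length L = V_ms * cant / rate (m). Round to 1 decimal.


Convert speed: V = 132 / 3.6 = 36.6667 m/s
L = 36.6667 * 106 / 37
L = 3886.6667 / 37
L = 105.0 m

105.0


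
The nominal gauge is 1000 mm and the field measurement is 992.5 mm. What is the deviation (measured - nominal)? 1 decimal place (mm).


Deviation = measured - nominal
Deviation = 992.5 - 1000
Deviation = -7.5 mm

-7.5


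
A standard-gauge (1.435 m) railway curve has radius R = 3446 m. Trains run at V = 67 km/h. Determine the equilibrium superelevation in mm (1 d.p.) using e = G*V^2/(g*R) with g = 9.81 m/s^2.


Convert speed: V = 67 / 3.6 = 18.6111 m/s
Apply formula: e = 1.435 * 18.6111^2 / (9.81 * 3446)
e = 1.435 * 346.3735 / 33805.26
e = 0.014703 m = 14.7 mm

14.7


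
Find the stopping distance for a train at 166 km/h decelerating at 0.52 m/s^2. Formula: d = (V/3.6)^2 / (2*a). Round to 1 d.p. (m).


Convert speed: V = 166 / 3.6 = 46.1111 m/s
V^2 = 2126.2346
d = 2126.2346 / (2 * 0.52)
d = 2126.2346 / 1.04
d = 2044.5 m

2044.5


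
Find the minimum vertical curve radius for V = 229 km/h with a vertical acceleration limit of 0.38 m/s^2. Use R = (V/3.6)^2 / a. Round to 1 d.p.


Convert speed: V = 229 / 3.6 = 63.6111 m/s
V^2 = 4046.3735 m^2/s^2
R_v = 4046.3735 / 0.38
R_v = 10648.4 m

10648.4


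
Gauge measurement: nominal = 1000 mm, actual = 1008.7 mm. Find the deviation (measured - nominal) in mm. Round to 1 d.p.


Deviation = measured - nominal
Deviation = 1008.7 - 1000
Deviation = 8.7 mm

8.7


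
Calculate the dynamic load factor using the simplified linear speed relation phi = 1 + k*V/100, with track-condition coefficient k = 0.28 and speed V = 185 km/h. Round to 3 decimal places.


phi = 1 + k * V / 100
phi = 1 + 0.28 * 185 / 100
phi = 1 + 0.518
phi = 1.518

1.518


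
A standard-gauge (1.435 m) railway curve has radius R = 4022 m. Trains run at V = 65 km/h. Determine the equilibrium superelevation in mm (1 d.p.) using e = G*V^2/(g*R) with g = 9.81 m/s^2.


Convert speed: V = 65 / 3.6 = 18.0556 m/s
Apply formula: e = 1.435 * 18.0556^2 / (9.81 * 4022)
e = 1.435 * 326.0031 / 39455.82
e = 0.011857 m = 11.9 mm

11.9


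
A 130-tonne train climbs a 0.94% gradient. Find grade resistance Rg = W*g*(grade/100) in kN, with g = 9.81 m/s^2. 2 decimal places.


Rg = W * 9.81 * grade / 100
Rg = 130 * 9.81 * 0.94 / 100
Rg = 1275.3 * 0.0094
Rg = 11.99 kN

11.99


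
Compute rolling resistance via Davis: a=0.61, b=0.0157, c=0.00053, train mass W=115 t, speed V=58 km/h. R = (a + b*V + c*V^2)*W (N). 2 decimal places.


b*V = 0.0157 * 58 = 0.9106
c*V^2 = 0.00053 * 3364 = 1.78292
R_per_t = 0.61 + 0.9106 + 1.78292 = 3.30352 N/t
R_total = 3.30352 * 115 = 379.90 N

379.90


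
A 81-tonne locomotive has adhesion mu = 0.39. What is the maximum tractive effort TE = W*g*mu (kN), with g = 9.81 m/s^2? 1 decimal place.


TE_max = W * g * mu
TE_max = 81 * 9.81 * 0.39
TE_max = 794.61 * 0.39
TE_max = 309.9 kN

309.9


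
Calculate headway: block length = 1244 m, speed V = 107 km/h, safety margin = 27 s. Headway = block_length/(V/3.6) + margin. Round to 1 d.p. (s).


V = 107 / 3.6 = 29.7222 m/s
Block traversal time = 1244 / 29.7222 = 41.8542 s
Headway = 41.8542 + 27
Headway = 68.9 s

68.9


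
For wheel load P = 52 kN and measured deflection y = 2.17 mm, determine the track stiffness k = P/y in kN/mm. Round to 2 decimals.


Track stiffness k = P / y
k = 52 / 2.17
k = 23.96 kN/mm

23.96


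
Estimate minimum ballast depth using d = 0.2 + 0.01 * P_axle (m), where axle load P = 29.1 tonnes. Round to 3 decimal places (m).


d = 0.2 + 0.01 * 29.1
d = 0.2 + 0.291
d = 0.491 m

0.491


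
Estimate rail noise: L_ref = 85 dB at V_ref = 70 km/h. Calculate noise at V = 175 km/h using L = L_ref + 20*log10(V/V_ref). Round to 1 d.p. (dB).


V/V_ref = 175 / 70 = 2.5
log10(2.5) = 0.39794
20 * 0.39794 = 7.9588
L = 85 + 7.9588 = 93.0 dB

93.0


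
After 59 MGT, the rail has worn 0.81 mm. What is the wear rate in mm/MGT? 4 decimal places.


Wear rate = total wear / cumulative tonnage
Rate = 0.81 / 59
Rate = 0.0137 mm/MGT

0.0137


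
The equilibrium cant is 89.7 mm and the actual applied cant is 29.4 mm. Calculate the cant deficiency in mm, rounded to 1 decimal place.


Cant deficiency = equilibrium cant - actual cant
CD = 89.7 - 29.4
CD = 60.3 mm

60.3


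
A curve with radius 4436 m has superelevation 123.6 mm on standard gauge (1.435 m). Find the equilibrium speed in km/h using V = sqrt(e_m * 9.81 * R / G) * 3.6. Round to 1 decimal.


Convert cant: e = 123.6 mm = 0.1236 m
V_ms = sqrt(0.1236 * 9.81 * 4436 / 1.435)
V_ms = sqrt(3748.237614) = 61.2229 m/s
V = 61.2229 * 3.6 = 220.4 km/h

220.4


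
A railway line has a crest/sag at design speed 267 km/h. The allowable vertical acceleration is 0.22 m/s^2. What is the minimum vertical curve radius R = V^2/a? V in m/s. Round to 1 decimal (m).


Convert speed: V = 267 / 3.6 = 74.1667 m/s
V^2 = 5500.6944 m^2/s^2
R_v = 5500.6944 / 0.22
R_v = 25003.2 m

25003.2


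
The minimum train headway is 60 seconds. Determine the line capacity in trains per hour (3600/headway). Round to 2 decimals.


Capacity = 3600 / headway
Capacity = 3600 / 60
Capacity = 60.00 trains/hour

60.00


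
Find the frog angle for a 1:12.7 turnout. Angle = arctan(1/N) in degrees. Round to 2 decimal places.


1/N = 1/12.7 = 0.07874
angle = arctan(0.07874) = 0.078578 rad
angle = 0.078578 * 180/pi = 4.50 degrees

4.50


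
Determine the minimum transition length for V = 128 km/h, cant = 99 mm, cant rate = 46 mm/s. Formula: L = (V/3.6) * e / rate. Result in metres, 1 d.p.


Convert speed: V = 128 / 3.6 = 35.5556 m/s
L = 35.5556 * 99 / 46
L = 3520.0 / 46
L = 76.5 m

76.5


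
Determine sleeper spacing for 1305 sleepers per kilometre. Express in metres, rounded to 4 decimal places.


Spacing = 1000 m / number of sleepers
Spacing = 1000 / 1305
Spacing = 0.7663 m

0.7663


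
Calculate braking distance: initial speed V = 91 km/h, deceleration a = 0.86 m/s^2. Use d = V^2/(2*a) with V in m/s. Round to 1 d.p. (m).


Convert speed: V = 91 / 3.6 = 25.2778 m/s
V^2 = 638.966
d = 638.966 / (2 * 0.86)
d = 638.966 / 1.72
d = 371.5 m

371.5


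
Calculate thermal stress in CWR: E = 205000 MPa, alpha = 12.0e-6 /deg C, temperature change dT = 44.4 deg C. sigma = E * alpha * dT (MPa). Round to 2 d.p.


sigma = E * alpha * dT
sigma = 205000 * 12.0e-6 * 44.4
sigma = 2.46 * 44.4
sigma = 109.22 MPa

109.22


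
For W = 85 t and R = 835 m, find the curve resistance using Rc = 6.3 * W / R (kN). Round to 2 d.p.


Rc = 6.3 * W / R
Rc = 6.3 * 85 / 835
Rc = 535.5 / 835
Rc = 0.64 kN

0.64


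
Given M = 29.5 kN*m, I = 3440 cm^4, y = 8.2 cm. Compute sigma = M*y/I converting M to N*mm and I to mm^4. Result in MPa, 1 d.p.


Convert units:
M = 29.5 kN*m = 29500000 N*mm
y = 8.2 cm = 82 mm
I = 3440 cm^4 = 34400000 mm^4
sigma = 29500000 * 82 / 34400000
sigma = 70.3 MPa

70.3


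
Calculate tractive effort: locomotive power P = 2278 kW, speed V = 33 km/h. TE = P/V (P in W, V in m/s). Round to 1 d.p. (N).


Convert: P = 2278 kW = 2278000 W
V = 33 / 3.6 = 9.1667 m/s
TE = 2278000 / 9.1667
TE = 248509.1 N

248509.1


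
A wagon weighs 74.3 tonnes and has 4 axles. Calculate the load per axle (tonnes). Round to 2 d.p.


Load per axle = total weight / number of axles
Load = 74.3 / 4
Load = 18.58 tonnes

18.58


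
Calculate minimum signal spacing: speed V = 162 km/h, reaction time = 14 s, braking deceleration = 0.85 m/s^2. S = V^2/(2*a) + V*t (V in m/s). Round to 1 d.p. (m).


V = 162 / 3.6 = 45.0 m/s
Braking distance = 45.0^2 / (2*0.85) = 1191.1765 m
Sighting distance = 45.0 * 14 = 630.0 m
S = 1191.1765 + 630.0 = 1821.2 m

1821.2


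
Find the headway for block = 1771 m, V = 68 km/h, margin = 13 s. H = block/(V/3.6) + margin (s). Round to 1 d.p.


V = 68 / 3.6 = 18.8889 m/s
Block traversal time = 1771 / 18.8889 = 93.7588 s
Headway = 93.7588 + 13
Headway = 106.8 s

106.8


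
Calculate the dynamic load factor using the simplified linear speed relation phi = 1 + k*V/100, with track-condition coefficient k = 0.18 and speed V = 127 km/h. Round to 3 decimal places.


phi = 1 + k * V / 100
phi = 1 + 0.18 * 127 / 100
phi = 1 + 0.2286
phi = 1.229

1.229


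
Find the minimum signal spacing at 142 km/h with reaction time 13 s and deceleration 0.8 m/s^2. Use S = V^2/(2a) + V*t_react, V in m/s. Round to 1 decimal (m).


V = 142 / 3.6 = 39.4444 m/s
Braking distance = 39.4444^2 / (2*0.8) = 972.4151 m
Sighting distance = 39.4444 * 13 = 512.7778 m
S = 972.4151 + 512.7778 = 1485.2 m

1485.2


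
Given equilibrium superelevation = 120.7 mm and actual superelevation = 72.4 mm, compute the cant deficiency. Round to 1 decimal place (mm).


Cant deficiency = equilibrium cant - actual cant
CD = 120.7 - 72.4
CD = 48.3 mm

48.3


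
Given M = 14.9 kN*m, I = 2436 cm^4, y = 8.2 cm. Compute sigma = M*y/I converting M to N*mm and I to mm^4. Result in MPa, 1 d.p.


Convert units:
M = 14.9 kN*m = 14900000 N*mm
y = 8.2 cm = 82 mm
I = 2436 cm^4 = 24360000 mm^4
sigma = 14900000 * 82 / 24360000
sigma = 50.2 MPa

50.2


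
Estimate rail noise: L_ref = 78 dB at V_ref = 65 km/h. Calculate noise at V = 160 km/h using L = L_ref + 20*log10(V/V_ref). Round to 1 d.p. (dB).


V/V_ref = 160 / 65 = 2.461538
log10(2.461538) = 0.391207
20 * 0.391207 = 7.8241
L = 78 + 7.8241 = 85.8 dB

85.8


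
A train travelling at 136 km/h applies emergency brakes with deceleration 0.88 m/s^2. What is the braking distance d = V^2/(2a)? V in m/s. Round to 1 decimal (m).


Convert speed: V = 136 / 3.6 = 37.7778 m/s
V^2 = 1427.1605
d = 1427.1605 / (2 * 0.88)
d = 1427.1605 / 1.76
d = 810.9 m

810.9


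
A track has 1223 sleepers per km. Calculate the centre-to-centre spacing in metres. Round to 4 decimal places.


Spacing = 1000 m / number of sleepers
Spacing = 1000 / 1223
Spacing = 0.8177 m

0.8177


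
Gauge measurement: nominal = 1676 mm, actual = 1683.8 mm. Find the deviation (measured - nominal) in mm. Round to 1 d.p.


Deviation = measured - nominal
Deviation = 1683.8 - 1676
Deviation = 7.8 mm

7.8


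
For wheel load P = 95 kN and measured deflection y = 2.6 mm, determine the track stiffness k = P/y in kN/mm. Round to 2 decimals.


Track stiffness k = P / y
k = 95 / 2.6
k = 36.54 kN/mm

36.54


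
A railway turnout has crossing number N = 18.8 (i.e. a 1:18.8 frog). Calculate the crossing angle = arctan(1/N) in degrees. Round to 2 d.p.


1/N = 1/18.8 = 0.053191
angle = arctan(0.053191) = 0.053141 rad
angle = 0.053141 * 180/pi = 3.04 degrees

3.04


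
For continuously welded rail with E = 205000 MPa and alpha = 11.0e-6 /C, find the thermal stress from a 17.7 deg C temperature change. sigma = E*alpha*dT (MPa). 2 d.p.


sigma = E * alpha * dT
sigma = 205000 * 11.0e-6 * 17.7
sigma = 2.255 * 17.7
sigma = 39.91 MPa

39.91


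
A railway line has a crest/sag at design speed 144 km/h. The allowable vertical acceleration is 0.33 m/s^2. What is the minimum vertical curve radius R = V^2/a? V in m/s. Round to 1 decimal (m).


Convert speed: V = 144 / 3.6 = 40.0 m/s
V^2 = 1600.0 m^2/s^2
R_v = 1600.0 / 0.33
R_v = 4848.5 m

4848.5


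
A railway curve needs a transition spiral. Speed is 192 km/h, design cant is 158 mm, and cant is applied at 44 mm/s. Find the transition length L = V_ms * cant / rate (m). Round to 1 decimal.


Convert speed: V = 192 / 3.6 = 53.3333 m/s
L = 53.3333 * 158 / 44
L = 8426.6667 / 44
L = 191.5 m

191.5


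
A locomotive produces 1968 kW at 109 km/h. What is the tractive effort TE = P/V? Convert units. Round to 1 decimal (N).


Convert: P = 1968 kW = 1968000 W
V = 109 / 3.6 = 30.2778 m/s
TE = 1968000 / 30.2778
TE = 64998.2 N

64998.2


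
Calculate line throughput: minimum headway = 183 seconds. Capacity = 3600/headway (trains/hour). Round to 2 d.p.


Capacity = 3600 / headway
Capacity = 3600 / 183
Capacity = 19.67 trains/hour

19.67


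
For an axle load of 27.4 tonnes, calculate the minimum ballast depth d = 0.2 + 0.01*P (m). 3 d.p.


d = 0.2 + 0.01 * 27.4
d = 0.2 + 0.274
d = 0.474 m

0.474


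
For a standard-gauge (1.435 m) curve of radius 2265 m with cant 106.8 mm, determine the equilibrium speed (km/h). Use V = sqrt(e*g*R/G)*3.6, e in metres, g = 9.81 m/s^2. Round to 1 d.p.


Convert cant: e = 106.8 mm = 0.1068 m
V_ms = sqrt(0.1068 * 9.81 * 2265 / 1.435)
V_ms = sqrt(1653.699387) = 40.6657 m/s
V = 40.6657 * 3.6 = 146.4 km/h

146.4


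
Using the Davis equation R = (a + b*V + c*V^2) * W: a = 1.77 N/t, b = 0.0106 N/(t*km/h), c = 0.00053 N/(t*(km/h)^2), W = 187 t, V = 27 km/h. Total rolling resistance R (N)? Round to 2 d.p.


b*V = 0.0106 * 27 = 0.2862
c*V^2 = 0.00053 * 729 = 0.38637
R_per_t = 1.77 + 0.2862 + 0.38637 = 2.44257 N/t
R_total = 2.44257 * 187 = 456.76 N

456.76


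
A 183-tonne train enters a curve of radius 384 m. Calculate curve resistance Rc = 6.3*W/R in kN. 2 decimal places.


Rc = 6.3 * W / R
Rc = 6.3 * 183 / 384
Rc = 1152.9 / 384
Rc = 3.00 kN

3.00


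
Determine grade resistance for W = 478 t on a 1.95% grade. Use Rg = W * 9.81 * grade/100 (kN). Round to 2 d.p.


Rg = W * 9.81 * grade / 100
Rg = 478 * 9.81 * 1.95 / 100
Rg = 4689.18 * 0.0195
Rg = 91.44 kN

91.44


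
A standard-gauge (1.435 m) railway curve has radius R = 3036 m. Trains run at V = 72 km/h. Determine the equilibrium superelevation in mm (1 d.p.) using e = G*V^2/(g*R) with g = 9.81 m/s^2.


Convert speed: V = 72 / 3.6 = 20.0 m/s
Apply formula: e = 1.435 * 20.0^2 / (9.81 * 3036)
e = 1.435 * 400.0 / 29783.16
e = 0.019273 m = 19.3 mm

19.3


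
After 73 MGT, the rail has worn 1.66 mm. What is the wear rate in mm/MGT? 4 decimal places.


Wear rate = total wear / cumulative tonnage
Rate = 1.66 / 73
Rate = 0.0227 mm/MGT

0.0227


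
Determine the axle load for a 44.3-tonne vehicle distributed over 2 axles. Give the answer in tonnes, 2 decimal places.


Load per axle = total weight / number of axles
Load = 44.3 / 2
Load = 22.15 tonnes

22.15


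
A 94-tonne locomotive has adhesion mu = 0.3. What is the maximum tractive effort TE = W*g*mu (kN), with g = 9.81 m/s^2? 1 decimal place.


TE_max = W * g * mu
TE_max = 94 * 9.81 * 0.3
TE_max = 922.14 * 0.3
TE_max = 276.6 kN

276.6


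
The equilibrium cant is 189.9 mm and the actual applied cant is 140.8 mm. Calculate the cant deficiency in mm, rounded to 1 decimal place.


Cant deficiency = equilibrium cant - actual cant
CD = 189.9 - 140.8
CD = 49.1 mm

49.1


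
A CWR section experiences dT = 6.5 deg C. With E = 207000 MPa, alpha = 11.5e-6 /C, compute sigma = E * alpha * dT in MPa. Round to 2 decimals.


sigma = E * alpha * dT
sigma = 207000 * 11.5e-6 * 6.5
sigma = 2.3805 * 6.5
sigma = 15.47 MPa

15.47


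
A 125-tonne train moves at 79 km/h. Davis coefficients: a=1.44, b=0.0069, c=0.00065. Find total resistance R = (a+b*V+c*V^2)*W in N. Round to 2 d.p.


b*V = 0.0069 * 79 = 0.5451
c*V^2 = 0.00065 * 6241 = 4.05665
R_per_t = 1.44 + 0.5451 + 4.05665 = 6.04175 N/t
R_total = 6.04175 * 125 = 755.22 N

755.22


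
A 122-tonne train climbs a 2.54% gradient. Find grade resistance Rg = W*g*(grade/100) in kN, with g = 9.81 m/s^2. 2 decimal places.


Rg = W * 9.81 * grade / 100
Rg = 122 * 9.81 * 2.54 / 100
Rg = 1196.82 * 0.0254
Rg = 30.40 kN

30.40


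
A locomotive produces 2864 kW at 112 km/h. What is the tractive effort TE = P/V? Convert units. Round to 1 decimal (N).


Convert: P = 2864 kW = 2864000 W
V = 112 / 3.6 = 31.1111 m/s
TE = 2864000 / 31.1111
TE = 92057.1 N

92057.1


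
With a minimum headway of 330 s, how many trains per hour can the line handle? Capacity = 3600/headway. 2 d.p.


Capacity = 3600 / headway
Capacity = 3600 / 330
Capacity = 10.91 trains/hour

10.91


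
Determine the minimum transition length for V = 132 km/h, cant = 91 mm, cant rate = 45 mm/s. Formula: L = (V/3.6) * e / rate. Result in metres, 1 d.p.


Convert speed: V = 132 / 3.6 = 36.6667 m/s
L = 36.6667 * 91 / 45
L = 3336.6667 / 45
L = 74.1 m

74.1


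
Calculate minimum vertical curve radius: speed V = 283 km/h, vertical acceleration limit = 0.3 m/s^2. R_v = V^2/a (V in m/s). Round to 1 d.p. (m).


Convert speed: V = 283 / 3.6 = 78.6111 m/s
V^2 = 6179.7068 m^2/s^2
R_v = 6179.7068 / 0.3
R_v = 20599.0 m

20599.0


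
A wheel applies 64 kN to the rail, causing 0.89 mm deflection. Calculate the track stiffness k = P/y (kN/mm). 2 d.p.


Track stiffness k = P / y
k = 64 / 0.89
k = 71.91 kN/mm

71.91


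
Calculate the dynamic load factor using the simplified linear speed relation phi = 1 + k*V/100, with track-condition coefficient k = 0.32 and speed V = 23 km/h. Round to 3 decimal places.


phi = 1 + k * V / 100
phi = 1 + 0.32 * 23 / 100
phi = 1 + 0.0736
phi = 1.074

1.074


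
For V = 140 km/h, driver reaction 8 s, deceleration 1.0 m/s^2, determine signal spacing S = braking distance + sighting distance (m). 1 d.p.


V = 140 / 3.6 = 38.8889 m/s
Braking distance = 38.8889^2 / (2*1.0) = 756.1728 m
Sighting distance = 38.8889 * 8 = 311.1111 m
S = 756.1728 + 311.1111 = 1067.3 m

1067.3


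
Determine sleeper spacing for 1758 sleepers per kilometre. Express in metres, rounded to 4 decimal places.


Spacing = 1000 m / number of sleepers
Spacing = 1000 / 1758
Spacing = 0.5688 m

0.5688


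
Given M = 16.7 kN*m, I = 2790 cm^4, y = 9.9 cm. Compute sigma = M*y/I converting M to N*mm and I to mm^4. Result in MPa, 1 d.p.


Convert units:
M = 16.7 kN*m = 16700000 N*mm
y = 9.9 cm = 99 mm
I = 2790 cm^4 = 27900000 mm^4
sigma = 16700000 * 99 / 27900000
sigma = 59.3 MPa

59.3


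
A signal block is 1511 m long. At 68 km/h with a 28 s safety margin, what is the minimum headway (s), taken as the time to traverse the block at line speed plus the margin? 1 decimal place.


V = 68 / 3.6 = 18.8889 m/s
Block traversal time = 1511 / 18.8889 = 79.9941 s
Headway = 79.9941 + 28
Headway = 108.0 s

108.0


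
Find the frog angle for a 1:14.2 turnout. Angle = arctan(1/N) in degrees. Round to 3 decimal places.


1/N = 1/14.2 = 0.070423
angle = arctan(0.070423) = 0.070306 rad
angle = 0.070306 * 180/pi = 4.028 degrees

4.028


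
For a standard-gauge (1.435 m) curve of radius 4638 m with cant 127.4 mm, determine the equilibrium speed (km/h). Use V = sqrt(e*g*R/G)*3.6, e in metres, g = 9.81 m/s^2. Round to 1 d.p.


Convert cant: e = 127.4 mm = 0.1274 m
V_ms = sqrt(0.1274 * 9.81 * 4638 / 1.435)
V_ms = sqrt(4039.403883) = 63.5563 m/s
V = 63.5563 * 3.6 = 228.8 km/h

228.8


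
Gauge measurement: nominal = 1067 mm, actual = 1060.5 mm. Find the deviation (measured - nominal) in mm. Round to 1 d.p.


Deviation = measured - nominal
Deviation = 1060.5 - 1067
Deviation = -6.5 mm

-6.5


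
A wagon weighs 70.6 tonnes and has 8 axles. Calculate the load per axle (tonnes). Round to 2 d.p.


Load per axle = total weight / number of axles
Load = 70.6 / 8
Load = 8.83 tonnes

8.83


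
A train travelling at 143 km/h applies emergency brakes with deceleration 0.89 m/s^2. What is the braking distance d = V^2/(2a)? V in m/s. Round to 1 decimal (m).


Convert speed: V = 143 / 3.6 = 39.7222 m/s
V^2 = 1577.8549
d = 1577.8549 / (2 * 0.89)
d = 1577.8549 / 1.78
d = 886.4 m

886.4


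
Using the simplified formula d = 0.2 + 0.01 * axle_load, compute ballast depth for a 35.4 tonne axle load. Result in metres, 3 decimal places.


d = 0.2 + 0.01 * 35.4
d = 0.2 + 0.354
d = 0.554 m

0.554


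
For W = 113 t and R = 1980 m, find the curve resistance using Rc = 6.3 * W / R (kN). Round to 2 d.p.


Rc = 6.3 * W / R
Rc = 6.3 * 113 / 1980
Rc = 711.9 / 1980
Rc = 0.36 kN

0.36


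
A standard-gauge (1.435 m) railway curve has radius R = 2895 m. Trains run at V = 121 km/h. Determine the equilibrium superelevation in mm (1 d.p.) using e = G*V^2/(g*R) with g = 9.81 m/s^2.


Convert speed: V = 121 / 3.6 = 33.6111 m/s
Apply formula: e = 1.435 * 33.6111^2 / (9.81 * 2895)
e = 1.435 * 1129.7068 / 28399.95
e = 0.057082 m = 57.1 mm

57.1


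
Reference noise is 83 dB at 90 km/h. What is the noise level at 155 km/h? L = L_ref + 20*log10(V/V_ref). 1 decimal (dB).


V/V_ref = 155 / 90 = 1.722222
log10(1.722222) = 0.236089
20 * 0.236089 = 4.7218
L = 83 + 4.7218 = 87.7 dB

87.7


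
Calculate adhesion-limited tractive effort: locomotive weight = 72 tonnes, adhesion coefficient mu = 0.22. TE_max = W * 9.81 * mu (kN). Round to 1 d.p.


TE_max = W * g * mu
TE_max = 72 * 9.81 * 0.22
TE_max = 706.32 * 0.22
TE_max = 155.4 kN

155.4


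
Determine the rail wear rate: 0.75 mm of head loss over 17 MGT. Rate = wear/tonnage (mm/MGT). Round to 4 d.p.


Wear rate = total wear / cumulative tonnage
Rate = 0.75 / 17
Rate = 0.0441 mm/MGT

0.0441


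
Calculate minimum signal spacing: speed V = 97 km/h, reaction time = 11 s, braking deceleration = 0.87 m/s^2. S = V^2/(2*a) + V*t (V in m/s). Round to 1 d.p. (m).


V = 97 / 3.6 = 26.9444 m/s
Braking distance = 26.9444^2 / (2*0.87) = 417.2432 m
Sighting distance = 26.9444 * 11 = 296.3889 m
S = 417.2432 + 296.3889 = 713.6 m

713.6


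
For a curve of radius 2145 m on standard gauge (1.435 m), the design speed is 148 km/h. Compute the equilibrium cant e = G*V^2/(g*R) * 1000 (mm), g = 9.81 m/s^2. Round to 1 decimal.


Convert speed: V = 148 / 3.6 = 41.1111 m/s
Apply formula: e = 1.435 * 41.1111^2 / (9.81 * 2145)
e = 1.435 * 1690.1235 / 21042.45
e = 0.115259 m = 115.3 mm

115.3


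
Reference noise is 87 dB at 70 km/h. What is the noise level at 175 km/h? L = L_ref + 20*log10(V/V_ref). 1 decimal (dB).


V/V_ref = 175 / 70 = 2.5
log10(2.5) = 0.39794
20 * 0.39794 = 7.9588
L = 87 + 7.9588 = 95.0 dB

95.0


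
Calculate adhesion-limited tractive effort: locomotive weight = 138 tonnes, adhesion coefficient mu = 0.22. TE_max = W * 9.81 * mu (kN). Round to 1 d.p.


TE_max = W * g * mu
TE_max = 138 * 9.81 * 0.22
TE_max = 1353.78 * 0.22
TE_max = 297.8 kN

297.8


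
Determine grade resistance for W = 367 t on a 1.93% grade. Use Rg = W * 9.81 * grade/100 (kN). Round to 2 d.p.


Rg = W * 9.81 * grade / 100
Rg = 367 * 9.81 * 1.93 / 100
Rg = 3600.27 * 0.0193
Rg = 69.49 kN

69.49


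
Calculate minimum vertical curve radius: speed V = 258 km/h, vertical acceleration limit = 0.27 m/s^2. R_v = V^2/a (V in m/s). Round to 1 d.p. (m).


Convert speed: V = 258 / 3.6 = 71.6667 m/s
V^2 = 5136.1111 m^2/s^2
R_v = 5136.1111 / 0.27
R_v = 19022.6 m

19022.6


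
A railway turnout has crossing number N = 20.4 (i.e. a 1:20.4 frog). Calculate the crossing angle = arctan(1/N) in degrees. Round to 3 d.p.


1/N = 1/20.4 = 0.04902
angle = arctan(0.04902) = 0.04898 rad
angle = 0.04898 * 180/pi = 2.806 degrees

2.806


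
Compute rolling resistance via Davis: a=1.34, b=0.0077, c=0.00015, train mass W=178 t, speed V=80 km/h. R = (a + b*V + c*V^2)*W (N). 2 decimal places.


b*V = 0.0077 * 80 = 0.616
c*V^2 = 0.00015 * 6400 = 0.96
R_per_t = 1.34 + 0.616 + 0.96 = 2.916 N/t
R_total = 2.916 * 178 = 519.05 N

519.05


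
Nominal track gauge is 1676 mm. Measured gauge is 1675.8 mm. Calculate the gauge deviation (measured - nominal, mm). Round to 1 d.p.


Deviation = measured - nominal
Deviation = 1675.8 - 1676
Deviation = -0.2 mm

-0.2


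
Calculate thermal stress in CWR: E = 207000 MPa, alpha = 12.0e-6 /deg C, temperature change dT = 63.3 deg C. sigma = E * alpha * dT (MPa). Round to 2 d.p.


sigma = E * alpha * dT
sigma = 207000 * 12.0e-6 * 63.3
sigma = 2.484 * 63.3
sigma = 157.24 MPa

157.24


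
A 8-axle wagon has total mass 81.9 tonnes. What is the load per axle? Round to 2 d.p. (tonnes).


Load per axle = total weight / number of axles
Load = 81.9 / 8
Load = 10.24 tonnes

10.24


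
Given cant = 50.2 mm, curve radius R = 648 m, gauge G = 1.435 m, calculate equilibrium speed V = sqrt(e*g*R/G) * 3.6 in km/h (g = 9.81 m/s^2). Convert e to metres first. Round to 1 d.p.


Convert cant: e = 50.2 mm = 0.0502 m
V_ms = sqrt(0.0502 * 9.81 * 648 / 1.435)
V_ms = sqrt(222.380053) = 14.9124 m/s
V = 14.9124 * 3.6 = 53.7 km/h

53.7


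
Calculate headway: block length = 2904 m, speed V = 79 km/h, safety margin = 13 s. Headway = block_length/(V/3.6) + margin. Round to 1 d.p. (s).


V = 79 / 3.6 = 21.9444 m/s
Block traversal time = 2904 / 21.9444 = 132.3342 s
Headway = 132.3342 + 13
Headway = 145.3 s

145.3


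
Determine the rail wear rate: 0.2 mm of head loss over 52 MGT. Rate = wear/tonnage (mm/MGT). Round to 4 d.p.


Wear rate = total wear / cumulative tonnage
Rate = 0.2 / 52
Rate = 0.0038 mm/MGT

0.0038


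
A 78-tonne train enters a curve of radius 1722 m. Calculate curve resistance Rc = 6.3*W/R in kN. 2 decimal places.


Rc = 6.3 * W / R
Rc = 6.3 * 78 / 1722
Rc = 491.4 / 1722
Rc = 0.29 kN

0.29


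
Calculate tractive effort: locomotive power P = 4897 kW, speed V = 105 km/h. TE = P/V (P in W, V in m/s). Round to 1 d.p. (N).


Convert: P = 4897 kW = 4897000 W
V = 105 / 3.6 = 29.1667 m/s
TE = 4897000 / 29.1667
TE = 167897.1 N

167897.1


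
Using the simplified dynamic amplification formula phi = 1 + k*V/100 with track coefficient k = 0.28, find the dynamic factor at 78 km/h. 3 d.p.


phi = 1 + k * V / 100
phi = 1 + 0.28 * 78 / 100
phi = 1 + 0.2184
phi = 1.218

1.218


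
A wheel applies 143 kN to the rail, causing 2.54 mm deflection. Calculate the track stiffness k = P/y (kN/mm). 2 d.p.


Track stiffness k = P / y
k = 143 / 2.54
k = 56.30 kN/mm

56.30


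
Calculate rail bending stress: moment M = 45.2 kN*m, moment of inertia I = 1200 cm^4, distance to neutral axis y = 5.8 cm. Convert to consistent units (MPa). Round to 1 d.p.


Convert units:
M = 45.2 kN*m = 45200000 N*mm
y = 5.8 cm = 58 mm
I = 1200 cm^4 = 12000000 mm^4
sigma = 45200000 * 58 / 12000000
sigma = 218.5 MPa

218.5


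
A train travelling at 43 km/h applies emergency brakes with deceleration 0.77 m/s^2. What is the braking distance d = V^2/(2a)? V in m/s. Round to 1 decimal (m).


Convert speed: V = 43 / 3.6 = 11.9444 m/s
V^2 = 142.6698
d = 142.6698 / (2 * 0.77)
d = 142.6698 / 1.54
d = 92.6 m

92.6


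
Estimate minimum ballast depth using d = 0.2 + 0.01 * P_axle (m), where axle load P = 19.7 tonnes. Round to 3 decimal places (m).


d = 0.2 + 0.01 * 19.7
d = 0.2 + 0.197
d = 0.397 m

0.397


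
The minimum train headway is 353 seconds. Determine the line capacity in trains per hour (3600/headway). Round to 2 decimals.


Capacity = 3600 / headway
Capacity = 3600 / 353
Capacity = 10.20 trains/hour

10.20


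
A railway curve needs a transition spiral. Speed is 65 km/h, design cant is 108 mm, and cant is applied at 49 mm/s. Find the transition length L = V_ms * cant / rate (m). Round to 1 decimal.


Convert speed: V = 65 / 3.6 = 18.0556 m/s
L = 18.0556 * 108 / 49
L = 1950.0 / 49
L = 39.8 m

39.8


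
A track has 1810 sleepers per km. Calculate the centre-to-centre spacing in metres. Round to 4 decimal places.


Spacing = 1000 m / number of sleepers
Spacing = 1000 / 1810
Spacing = 0.5525 m

0.5525


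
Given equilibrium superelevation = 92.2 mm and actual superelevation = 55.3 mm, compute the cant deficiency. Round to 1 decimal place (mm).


Cant deficiency = equilibrium cant - actual cant
CD = 92.2 - 55.3
CD = 36.9 mm

36.9
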